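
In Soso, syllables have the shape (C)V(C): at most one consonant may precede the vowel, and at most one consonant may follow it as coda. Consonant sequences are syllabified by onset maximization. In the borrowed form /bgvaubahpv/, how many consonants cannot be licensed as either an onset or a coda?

4

Under (C)V(C), the unsyllabifiable consonants are /b/, /g/, /p/, /v/ (at most one coda consonant is licensed; onsets are limited to one consonant).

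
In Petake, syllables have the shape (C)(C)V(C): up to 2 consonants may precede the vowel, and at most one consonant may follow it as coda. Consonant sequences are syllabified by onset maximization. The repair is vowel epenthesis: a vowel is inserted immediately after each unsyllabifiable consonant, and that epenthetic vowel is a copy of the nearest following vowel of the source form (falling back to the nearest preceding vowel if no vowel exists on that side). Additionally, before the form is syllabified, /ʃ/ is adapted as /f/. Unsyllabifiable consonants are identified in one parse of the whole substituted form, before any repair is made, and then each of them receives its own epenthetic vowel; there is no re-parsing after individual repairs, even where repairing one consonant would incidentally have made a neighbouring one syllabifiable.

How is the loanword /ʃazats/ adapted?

Substitution: /ʃ/ → /f/, giving /fazats/.
The consonants /s/ cannot be parsed into a legal (C)(C)V(C) syllable (at most one coda consonant is licensed; onsets may contain at most 2 consonants).
Inserting the epenthetic vowel yields /s/ → /sa/.

fazatsa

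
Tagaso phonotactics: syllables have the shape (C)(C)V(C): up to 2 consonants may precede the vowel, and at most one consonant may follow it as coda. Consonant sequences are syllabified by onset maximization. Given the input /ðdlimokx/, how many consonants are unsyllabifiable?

The consonants /ð/, /x/ cannot be parsed into a legal (C)(C)V(C) syllable (at most one coda consonant is licensed; onsets may contain at most 2 consonants).

2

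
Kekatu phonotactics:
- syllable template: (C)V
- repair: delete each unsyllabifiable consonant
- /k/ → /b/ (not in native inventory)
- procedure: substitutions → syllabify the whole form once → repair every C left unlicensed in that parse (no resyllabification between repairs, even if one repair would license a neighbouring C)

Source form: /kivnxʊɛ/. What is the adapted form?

Substitution: /k/ → /b/, giving /bivnxʊɛ/.
Under (C)V, the unsyllabifiable consonants are /v/, /n/ (no codas are permitted; onsets are limited to one consonant).
Deleting the stranded consonants removes /v/, /n/.

bixʊɛ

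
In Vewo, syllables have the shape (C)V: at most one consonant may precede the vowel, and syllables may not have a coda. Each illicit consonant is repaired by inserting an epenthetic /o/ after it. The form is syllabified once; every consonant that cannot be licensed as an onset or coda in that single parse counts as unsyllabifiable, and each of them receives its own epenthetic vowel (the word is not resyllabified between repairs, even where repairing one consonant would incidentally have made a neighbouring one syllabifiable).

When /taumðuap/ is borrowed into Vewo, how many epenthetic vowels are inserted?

2

The unsyllabifiable consonants are /m/, /p/; each receives one epenthetic vowel.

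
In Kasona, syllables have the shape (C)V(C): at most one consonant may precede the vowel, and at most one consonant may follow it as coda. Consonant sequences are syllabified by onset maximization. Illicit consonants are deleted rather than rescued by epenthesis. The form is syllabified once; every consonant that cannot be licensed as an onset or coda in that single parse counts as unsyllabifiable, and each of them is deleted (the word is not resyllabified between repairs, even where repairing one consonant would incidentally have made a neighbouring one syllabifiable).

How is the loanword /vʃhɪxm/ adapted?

hɪx

Syllabifying with onset maximization leaves /v/, /ʃ/, /m/ stranded (at most one coda consonant is licensed; onsets are limited to one consonant).
Each unlicensed consonant is deleted: /v/, /ʃ/, /m/.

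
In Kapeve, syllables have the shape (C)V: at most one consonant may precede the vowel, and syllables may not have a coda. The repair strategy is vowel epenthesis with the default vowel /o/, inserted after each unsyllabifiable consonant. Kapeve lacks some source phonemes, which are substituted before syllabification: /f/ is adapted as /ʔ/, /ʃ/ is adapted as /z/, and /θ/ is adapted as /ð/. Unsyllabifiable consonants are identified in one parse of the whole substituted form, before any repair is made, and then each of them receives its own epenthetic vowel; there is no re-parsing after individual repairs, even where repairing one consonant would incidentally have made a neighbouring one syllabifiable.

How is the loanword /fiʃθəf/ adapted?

ʔizoðəʔo

Substitution: /f/ → /ʔ/, /ʃ/ → /z/, /θ/ → /ð/, giving /ʔizðəʔ/.
The consonants /z/, /ʔ/ cannot be parsed into a legal (C)V syllable (no codas are permitted; onsets are limited to one consonant).
Each unlicensed consonant becomes the onset of a new syllable: /z/ → /zo/, /ʔ/ → /ʔo/.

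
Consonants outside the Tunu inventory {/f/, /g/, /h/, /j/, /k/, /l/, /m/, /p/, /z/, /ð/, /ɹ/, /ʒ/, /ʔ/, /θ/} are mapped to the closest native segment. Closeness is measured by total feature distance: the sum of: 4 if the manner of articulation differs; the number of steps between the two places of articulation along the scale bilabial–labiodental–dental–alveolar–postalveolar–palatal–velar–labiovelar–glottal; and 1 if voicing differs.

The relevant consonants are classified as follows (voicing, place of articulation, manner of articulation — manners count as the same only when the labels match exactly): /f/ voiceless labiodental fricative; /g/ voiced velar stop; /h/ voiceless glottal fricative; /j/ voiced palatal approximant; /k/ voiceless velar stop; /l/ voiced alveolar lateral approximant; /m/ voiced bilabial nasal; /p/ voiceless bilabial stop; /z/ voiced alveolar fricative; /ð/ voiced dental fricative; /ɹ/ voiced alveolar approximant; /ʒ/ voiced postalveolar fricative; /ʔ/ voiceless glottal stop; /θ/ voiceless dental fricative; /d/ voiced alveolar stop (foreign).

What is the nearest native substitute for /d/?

g

/g/ is closest: same manner (stop), place distance 3 (alveolar→velar), same voicing; total 3. Next closest is /k/ at distance 4.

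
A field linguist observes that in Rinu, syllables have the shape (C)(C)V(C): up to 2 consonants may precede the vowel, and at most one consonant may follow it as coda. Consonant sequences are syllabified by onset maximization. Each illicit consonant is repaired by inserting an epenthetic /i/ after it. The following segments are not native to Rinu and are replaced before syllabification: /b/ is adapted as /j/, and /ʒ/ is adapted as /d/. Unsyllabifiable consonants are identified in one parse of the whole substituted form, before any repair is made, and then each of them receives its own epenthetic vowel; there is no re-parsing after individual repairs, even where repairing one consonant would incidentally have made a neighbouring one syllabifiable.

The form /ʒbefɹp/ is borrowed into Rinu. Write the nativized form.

Substitution: /ʒ/ → /d/, /b/ → /j/, giving /djefɹp/.
Syllabifying with onset maximization leaves /ɹ/, /p/ stranded (at most one coda consonant is licensed; onsets may contain at most 2 consonants).
Epenthesis after each stranded consonant: /ɹ/ → /ɹi/, /p/ → /pi/.

djefɹipi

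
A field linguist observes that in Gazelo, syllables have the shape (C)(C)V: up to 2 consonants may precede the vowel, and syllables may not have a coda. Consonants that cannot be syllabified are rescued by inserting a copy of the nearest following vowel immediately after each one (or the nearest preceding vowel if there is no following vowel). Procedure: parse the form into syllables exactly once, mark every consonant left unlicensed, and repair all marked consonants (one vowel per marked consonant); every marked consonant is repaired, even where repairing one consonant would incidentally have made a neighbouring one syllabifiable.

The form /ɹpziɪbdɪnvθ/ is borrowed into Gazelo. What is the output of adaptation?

The consonants /ɹ/, /n/, /v/, /θ/ cannot be parsed into a legal (C)(C)V syllable (no codas are permitted; onsets may contain at most 2 consonants).
Epenthesis after each stranded consonant: /ɹ/ → /ɹi/, /n/ → /nɪ/, /v/ → /vɪ/, /θ/ → /θɪ/.

ɹipziɪbdɪnɪvɪθɪ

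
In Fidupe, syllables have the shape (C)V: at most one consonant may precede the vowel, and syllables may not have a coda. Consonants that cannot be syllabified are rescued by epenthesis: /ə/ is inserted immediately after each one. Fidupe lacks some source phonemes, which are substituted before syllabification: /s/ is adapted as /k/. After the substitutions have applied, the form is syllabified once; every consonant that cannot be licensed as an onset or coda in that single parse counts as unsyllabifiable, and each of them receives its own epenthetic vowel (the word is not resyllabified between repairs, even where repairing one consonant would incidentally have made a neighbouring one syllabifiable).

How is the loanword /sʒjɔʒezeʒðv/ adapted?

Substitution: /s/ → /k/, giving /kʒjɔʒezeʒðv/.
The consonants /k/, /ʒ/, /ʒ/, /ð/, /v/ cannot be parsed into a legal (C)V syllable (no codas are permitted; onsets are limited to one consonant).
Epenthesis after each stranded consonant: /k/ → /kə/, /ʒ/ → /ʒə/, /ʒ/ → /ʒə/, /ð/ → /ðə/, /v/ → /və/.

kəʒəjɔʒezeʒəðəvə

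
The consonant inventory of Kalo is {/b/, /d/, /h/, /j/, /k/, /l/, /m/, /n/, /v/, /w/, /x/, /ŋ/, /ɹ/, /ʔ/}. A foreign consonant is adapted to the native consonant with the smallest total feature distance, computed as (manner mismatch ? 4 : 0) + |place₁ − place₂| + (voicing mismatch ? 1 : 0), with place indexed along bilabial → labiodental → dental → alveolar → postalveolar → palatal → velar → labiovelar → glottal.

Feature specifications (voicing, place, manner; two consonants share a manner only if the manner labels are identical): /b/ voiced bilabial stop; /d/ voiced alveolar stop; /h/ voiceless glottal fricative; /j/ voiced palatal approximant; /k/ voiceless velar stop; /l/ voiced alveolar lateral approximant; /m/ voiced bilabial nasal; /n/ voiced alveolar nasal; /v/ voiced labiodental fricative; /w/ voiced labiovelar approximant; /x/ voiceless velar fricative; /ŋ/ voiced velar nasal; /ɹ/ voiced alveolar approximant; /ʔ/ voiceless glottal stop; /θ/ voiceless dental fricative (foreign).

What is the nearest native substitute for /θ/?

/v/ is closest: same manner (fricative), place distance 1 (dental→labiodental), voicing differs (+1); total 2. Next closest is /x/ at distance 4.

v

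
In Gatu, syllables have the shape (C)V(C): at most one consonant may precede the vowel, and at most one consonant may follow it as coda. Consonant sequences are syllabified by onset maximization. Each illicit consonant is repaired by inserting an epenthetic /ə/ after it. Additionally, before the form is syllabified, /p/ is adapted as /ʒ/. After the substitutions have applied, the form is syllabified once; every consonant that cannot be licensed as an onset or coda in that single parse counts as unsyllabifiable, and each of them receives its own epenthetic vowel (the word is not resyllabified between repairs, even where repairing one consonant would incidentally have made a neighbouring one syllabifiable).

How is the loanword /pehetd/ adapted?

Substitution: /p/ → /ʒ/, giving /ʒehetd/.
Syllabifying with onset maximization leaves /d/ stranded (at most one coda consonant is licensed; onsets are limited to one consonant).
Inserting the epenthetic vowel yields /d/ → /də/.

ʒehetdə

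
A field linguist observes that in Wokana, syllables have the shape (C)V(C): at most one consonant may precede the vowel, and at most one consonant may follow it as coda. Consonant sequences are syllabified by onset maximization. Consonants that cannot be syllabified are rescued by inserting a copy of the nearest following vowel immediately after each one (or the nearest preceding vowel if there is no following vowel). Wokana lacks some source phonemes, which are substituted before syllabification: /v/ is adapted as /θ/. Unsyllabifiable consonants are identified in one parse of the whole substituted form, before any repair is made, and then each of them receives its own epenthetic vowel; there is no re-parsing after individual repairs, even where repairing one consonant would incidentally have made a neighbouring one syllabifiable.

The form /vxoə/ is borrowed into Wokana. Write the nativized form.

Substitution: /v/ → /θ/, giving /θxoə/.
The consonants /θ/ cannot be parsed into a legal (C)V(C) syllable (at most one coda consonant is licensed; onsets are limited to one consonant).
Epenthesis after each stranded consonant: /θ/ → /θo/.

θoxoə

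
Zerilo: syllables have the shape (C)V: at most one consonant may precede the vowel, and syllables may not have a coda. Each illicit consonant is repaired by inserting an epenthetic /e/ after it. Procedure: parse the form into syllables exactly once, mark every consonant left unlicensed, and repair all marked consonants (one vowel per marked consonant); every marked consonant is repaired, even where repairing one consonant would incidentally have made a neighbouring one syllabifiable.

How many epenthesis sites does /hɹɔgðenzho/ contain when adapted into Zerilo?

4

The unsyllabifiable consonants are /h/, /g/, /n/, /z/; each receives one epenthetic vowel.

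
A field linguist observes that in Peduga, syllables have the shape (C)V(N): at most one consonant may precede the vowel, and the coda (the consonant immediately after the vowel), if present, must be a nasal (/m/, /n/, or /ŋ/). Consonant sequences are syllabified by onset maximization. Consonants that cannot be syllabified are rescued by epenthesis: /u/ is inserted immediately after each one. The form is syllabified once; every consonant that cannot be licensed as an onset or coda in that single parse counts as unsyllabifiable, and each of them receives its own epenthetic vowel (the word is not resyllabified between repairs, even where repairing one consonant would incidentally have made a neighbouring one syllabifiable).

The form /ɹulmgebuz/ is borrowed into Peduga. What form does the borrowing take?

The consonants /l/, /m/, /z/ cannot be parsed into a legal (C)V(N) syllable (only a nasal (/m/, /n/, or /ŋ/) is licensed in coda position; onsets are limited to one consonant).
Epenthesis after each stranded consonant: /l/ → /lu/, /m/ → /mu/, /z/ → /zu/.

ɹulumugebuzu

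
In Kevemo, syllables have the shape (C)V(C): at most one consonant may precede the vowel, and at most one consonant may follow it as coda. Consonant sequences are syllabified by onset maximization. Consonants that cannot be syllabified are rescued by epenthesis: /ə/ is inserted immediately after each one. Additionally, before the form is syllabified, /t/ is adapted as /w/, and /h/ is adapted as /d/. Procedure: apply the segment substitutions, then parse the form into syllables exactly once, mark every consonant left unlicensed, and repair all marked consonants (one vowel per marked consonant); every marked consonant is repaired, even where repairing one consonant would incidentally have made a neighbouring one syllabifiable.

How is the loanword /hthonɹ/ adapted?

dəwədonɹə

Substitution: /h/ → /d/, /t/ → /w/, giving /dwdonɹ/.
Under (C)V(C), the unsyllabifiable consonants are /d/, /w/, /ɹ/ (at most one coda consonant is licensed; onsets are limited to one consonant).
Each unlicensed consonant becomes the onset of a new syllable: /d/ → /də/, /w/ → /wə/, /ɹ/ → /ɹə/.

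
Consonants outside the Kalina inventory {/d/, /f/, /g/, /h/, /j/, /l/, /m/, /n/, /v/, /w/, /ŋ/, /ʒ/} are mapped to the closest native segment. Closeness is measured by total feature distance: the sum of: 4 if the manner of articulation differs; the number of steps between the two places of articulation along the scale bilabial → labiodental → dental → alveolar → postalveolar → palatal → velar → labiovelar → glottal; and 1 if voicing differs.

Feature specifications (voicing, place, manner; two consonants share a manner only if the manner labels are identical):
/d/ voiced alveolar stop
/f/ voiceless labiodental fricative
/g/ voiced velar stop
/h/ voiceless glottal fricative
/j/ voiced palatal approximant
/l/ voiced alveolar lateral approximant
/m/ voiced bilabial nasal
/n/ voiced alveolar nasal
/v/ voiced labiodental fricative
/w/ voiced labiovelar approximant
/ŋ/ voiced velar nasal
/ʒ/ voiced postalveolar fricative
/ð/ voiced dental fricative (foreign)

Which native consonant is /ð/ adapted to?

v

/v/ is closest: same manner (fricative), place distance 1 (dental→labiodental), same voicing; total 1. Next closest is /f/ at distance 2.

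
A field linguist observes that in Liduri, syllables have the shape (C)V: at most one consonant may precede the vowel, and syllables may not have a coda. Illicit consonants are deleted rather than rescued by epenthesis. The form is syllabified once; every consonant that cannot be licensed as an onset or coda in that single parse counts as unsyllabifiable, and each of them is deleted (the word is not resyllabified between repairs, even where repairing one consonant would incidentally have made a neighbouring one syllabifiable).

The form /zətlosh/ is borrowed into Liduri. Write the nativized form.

zəlo

The consonants /t/, /s/, /h/ cannot be parsed into a legal (C)V syllable (no codas are permitted; onsets are limited to one consonant).
Each unlicensed consonant is deleted: /t/, /s/, /h/.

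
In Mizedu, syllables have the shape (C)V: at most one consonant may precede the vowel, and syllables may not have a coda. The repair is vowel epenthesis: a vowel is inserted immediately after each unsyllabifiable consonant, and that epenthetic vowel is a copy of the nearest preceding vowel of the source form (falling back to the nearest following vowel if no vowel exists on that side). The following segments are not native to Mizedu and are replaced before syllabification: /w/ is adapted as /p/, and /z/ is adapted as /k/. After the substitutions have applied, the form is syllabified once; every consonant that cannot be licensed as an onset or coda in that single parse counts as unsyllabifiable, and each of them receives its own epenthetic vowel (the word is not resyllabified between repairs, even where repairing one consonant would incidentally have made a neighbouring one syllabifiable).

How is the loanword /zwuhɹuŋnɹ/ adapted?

kupuhuɹuŋunuɹu

Substitution: /z/ → /k/, /w/ → /p/, giving /kpuhɹuŋnɹ/.
The consonants /k/, /h/, /ŋ/, /n/, /ɹ/ cannot be parsed into a legal (C)V syllable (no codas are permitted; onsets are limited to one consonant).
Each unlicensed consonant becomes the onset of a new syllable: /k/ → /ku/, /h/ → /hu/, /ŋ/ → /ŋu/, /n/ → /nu/, /ɹ/ → /ɹu/.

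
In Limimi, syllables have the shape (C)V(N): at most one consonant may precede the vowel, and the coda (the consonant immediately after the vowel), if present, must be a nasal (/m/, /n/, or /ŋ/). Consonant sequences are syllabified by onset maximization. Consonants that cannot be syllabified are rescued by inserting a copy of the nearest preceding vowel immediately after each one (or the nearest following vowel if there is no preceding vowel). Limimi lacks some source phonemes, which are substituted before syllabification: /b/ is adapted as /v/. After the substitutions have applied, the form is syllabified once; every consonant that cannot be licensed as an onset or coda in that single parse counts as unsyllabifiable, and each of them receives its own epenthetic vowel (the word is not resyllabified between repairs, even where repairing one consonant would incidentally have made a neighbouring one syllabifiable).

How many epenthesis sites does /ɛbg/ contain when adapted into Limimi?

2

After substitution the input is /ɛvg/.
The unsyllabifiable consonants are /v/, /g/; each receives one epenthetic vowel.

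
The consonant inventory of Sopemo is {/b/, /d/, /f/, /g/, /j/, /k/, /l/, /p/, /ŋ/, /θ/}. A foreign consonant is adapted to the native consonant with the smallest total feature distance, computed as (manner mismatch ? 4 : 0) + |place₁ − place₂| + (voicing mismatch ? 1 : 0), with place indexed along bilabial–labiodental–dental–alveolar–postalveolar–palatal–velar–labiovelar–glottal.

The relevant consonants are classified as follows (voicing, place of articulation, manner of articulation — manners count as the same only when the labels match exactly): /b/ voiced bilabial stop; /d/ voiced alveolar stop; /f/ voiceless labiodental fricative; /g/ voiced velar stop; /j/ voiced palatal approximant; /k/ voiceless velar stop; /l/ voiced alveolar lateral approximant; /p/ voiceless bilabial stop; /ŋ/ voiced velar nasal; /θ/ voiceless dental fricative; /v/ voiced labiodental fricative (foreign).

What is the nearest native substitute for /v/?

/f/ is closest: same manner (fricative), place distance 0 (labiodental→labiodental), voicing differs (+1); total 1. Next closest is /θ/ at distance 2.

f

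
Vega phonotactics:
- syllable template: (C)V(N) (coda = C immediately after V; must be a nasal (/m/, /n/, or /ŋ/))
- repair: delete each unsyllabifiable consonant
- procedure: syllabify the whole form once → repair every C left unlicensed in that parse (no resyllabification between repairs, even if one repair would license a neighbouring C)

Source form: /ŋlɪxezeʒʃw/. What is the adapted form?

Syllabifying with onset maximization leaves /ŋ/, /ʒ/, /ʃ/, /w/ stranded (only a nasal (/m/, /n/, or /ŋ/) is licensed in coda position; onsets are limited to one consonant).
Deletion applies to /ŋ/, /ʒ/, /ʃ/, /w/.

lɪxeze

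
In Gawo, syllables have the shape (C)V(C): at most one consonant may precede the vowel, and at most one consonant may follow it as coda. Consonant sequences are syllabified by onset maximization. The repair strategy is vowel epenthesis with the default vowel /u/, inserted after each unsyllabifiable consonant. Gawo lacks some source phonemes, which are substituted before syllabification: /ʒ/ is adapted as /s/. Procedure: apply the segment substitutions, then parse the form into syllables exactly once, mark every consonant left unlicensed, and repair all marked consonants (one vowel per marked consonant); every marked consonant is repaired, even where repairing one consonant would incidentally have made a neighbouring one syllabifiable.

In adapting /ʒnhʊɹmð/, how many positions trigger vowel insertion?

After substitution the input is /snhʊɹmð/.
The unsyllabifiable consonants are /s/, /n/, /m/, /ð/; each receives one epenthetic vowel.

4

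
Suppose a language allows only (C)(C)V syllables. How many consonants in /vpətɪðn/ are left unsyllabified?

The consonants /ð/, /n/ cannot be parsed into a legal (C)(C)V syllable (no codas are permitted; onsets may contain at most 2 consonants).

2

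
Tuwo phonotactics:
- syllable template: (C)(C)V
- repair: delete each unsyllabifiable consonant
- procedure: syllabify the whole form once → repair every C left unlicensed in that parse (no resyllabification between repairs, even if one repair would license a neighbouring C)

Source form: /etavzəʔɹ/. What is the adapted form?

Under (C)(C)V, the unsyllabifiable consonants are /ʔ/, /ɹ/ (no codas are permitted; onsets may contain at most 2 consonants).
Deletion applies to /ʔ/, /ɹ/.

etavzə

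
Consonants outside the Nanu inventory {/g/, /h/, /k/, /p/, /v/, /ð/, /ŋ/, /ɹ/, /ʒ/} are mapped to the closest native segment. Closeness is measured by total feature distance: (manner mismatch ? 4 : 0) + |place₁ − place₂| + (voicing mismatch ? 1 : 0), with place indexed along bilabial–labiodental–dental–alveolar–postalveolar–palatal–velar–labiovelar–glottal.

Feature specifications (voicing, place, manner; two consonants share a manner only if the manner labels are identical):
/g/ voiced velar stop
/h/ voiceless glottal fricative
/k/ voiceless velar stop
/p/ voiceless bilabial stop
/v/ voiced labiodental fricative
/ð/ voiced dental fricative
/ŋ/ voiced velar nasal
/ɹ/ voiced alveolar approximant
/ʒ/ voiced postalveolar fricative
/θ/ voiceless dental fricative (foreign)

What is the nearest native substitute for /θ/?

ð

/ð/ is closest: same manner (fricative), place distance 0 (dental→dental), voicing differs (+1); total 1. Next closest is /v/ at distance 2.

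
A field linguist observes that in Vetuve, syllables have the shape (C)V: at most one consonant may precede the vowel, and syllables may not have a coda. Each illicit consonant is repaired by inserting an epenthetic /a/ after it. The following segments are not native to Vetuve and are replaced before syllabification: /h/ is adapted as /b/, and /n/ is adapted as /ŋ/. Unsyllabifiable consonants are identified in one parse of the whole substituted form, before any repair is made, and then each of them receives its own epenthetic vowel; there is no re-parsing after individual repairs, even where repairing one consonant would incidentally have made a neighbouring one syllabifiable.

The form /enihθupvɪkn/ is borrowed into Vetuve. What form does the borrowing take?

eŋibaθupavɪkaŋa

Substitution: /n/ → /ŋ/, /h/ → /b/, giving /eŋibθupvɪkŋ/.
Syllabifying with onset maximization leaves /b/, /p/, /k/, /ŋ/ stranded (no codas are permitted; onsets are limited to one consonant).
Epenthesis after each stranded consonant: /b/ → /ba/, /p/ → /pa/, /k/ → /ka/, /ŋ/ → /ŋa/.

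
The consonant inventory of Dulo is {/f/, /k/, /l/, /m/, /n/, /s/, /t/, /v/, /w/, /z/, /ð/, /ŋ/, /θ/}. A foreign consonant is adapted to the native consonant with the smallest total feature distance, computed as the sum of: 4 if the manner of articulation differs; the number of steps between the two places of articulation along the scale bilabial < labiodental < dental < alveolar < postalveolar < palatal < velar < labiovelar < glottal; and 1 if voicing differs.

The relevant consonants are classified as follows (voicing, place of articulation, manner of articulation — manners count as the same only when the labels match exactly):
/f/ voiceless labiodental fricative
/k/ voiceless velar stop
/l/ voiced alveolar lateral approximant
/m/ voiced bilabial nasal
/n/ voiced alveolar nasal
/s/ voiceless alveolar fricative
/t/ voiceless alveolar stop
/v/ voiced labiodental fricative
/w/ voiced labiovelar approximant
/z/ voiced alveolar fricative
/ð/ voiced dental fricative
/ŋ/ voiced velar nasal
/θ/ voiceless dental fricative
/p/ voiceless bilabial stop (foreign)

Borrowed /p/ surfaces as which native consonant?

t

/t/ is closest: same manner (stop), place distance 3 (bilabial→alveolar), same voicing; total 3. Next closest is /f/ at distance 5.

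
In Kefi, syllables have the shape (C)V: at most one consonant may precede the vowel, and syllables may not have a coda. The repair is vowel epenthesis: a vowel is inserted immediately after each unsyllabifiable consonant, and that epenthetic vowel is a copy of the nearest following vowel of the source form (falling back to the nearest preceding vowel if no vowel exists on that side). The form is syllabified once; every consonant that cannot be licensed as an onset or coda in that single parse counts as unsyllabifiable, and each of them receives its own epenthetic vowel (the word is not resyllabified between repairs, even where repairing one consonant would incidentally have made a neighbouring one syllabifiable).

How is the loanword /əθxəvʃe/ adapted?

əθəxəveʃe

The consonants /θ/, /v/ cannot be parsed into a legal (C)V syllable (no codas are permitted; onsets are limited to one consonant).
Inserting the epenthetic vowel yields /θ/ → /θə/, /v/ → /ve/.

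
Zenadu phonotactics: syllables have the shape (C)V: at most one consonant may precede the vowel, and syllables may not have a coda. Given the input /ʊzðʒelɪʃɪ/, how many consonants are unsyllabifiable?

Syllabifying with onset maximization leaves /z/, /ð/ stranded (no codas are permitted; onsets are limited to one consonant).

2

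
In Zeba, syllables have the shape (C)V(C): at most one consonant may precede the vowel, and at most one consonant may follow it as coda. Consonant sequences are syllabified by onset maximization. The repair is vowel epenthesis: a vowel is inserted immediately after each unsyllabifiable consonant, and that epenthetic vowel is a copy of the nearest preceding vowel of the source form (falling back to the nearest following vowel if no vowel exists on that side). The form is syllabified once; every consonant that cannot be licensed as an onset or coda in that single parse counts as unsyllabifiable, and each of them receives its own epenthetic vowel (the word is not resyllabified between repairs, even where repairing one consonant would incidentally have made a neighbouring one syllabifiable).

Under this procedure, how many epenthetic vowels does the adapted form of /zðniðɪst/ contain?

3

The unsyllabifiable consonants are /z/, /ð/, /t/; each receives one epenthetic vowel.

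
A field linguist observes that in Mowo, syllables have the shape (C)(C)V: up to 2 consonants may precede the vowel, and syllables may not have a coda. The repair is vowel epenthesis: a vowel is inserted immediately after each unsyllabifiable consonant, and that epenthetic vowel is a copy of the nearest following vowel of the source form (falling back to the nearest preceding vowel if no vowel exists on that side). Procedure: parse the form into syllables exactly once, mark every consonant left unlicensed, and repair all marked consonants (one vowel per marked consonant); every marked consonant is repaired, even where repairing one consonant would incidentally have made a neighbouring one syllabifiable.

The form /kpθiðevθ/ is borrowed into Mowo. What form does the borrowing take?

The consonants /k/, /v/, /θ/ cannot be parsed into a legal (C)(C)V syllable (no codas are permitted; onsets may contain at most 2 consonants).
Inserting the epenthetic vowel yields /k/ → /ki/, /v/ → /ve/, /θ/ → /θe/.

kipθiðeveθe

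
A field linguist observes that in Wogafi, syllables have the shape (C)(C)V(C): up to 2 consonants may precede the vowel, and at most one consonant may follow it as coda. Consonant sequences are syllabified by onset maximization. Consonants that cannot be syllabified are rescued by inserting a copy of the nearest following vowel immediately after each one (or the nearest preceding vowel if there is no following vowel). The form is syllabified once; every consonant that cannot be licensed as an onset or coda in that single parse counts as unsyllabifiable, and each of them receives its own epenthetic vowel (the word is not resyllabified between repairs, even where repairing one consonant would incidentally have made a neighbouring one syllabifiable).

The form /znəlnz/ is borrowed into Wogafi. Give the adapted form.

znəlnəzə

The consonants /n/, /z/ cannot be parsed into a legal (C)(C)V(C) syllable (at most one coda consonant is licensed; onsets may contain at most 2 consonants).
Inserting the epenthetic vowel yields /n/ → /nə/, /z/ → /zə/.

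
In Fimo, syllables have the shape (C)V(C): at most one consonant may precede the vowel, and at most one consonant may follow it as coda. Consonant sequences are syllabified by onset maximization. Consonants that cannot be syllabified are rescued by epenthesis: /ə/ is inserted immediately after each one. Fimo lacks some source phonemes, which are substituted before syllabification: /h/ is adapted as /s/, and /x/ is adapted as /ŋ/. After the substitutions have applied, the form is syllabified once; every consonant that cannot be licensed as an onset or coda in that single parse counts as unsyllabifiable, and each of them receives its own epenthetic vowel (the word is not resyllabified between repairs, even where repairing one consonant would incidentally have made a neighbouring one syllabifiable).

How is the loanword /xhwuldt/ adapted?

Substitution: /x/ → /ŋ/, /h/ → /s/, giving /ŋswuldt/.
The consonants /ŋ/, /s/, /d/, /t/ cannot be parsed into a legal (C)V(C) syllable (at most one coda consonant is licensed; onsets are limited to one consonant).
Epenthesis after each stranded consonant: /ŋ/ → /ŋə/, /s/ → /sə/, /d/ → /də/, /t/ → /tə/.

ŋəsəwuldətə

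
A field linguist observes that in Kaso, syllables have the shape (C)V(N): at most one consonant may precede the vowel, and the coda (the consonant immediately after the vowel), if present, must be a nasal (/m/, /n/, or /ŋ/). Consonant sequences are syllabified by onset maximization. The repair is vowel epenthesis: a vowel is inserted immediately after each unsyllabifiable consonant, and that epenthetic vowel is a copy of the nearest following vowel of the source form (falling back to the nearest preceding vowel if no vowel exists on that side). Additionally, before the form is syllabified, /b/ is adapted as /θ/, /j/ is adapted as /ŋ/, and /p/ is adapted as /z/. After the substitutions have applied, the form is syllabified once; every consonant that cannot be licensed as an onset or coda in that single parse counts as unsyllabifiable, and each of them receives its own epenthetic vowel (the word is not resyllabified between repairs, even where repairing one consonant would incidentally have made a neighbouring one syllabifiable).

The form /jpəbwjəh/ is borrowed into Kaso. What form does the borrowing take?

ŋəzəθəwəŋəhə

Substitution: /j/ → /ŋ/, /p/ → /z/, /b/ → /θ/, giving /ŋzəθwŋəh/.
Under (C)V(N), the unsyllabifiable consonants are /ŋ/, /θ/, /w/, /h/ (only a nasal (/m/, /n/, or /ŋ/) is licensed in coda position; onsets are limited to one consonant).
Each unlicensed consonant becomes the onset of a new syllable: /ŋ/ → /ŋə/, /θ/ → /θə/, /w/ → /wə/, /h/ → /hə/.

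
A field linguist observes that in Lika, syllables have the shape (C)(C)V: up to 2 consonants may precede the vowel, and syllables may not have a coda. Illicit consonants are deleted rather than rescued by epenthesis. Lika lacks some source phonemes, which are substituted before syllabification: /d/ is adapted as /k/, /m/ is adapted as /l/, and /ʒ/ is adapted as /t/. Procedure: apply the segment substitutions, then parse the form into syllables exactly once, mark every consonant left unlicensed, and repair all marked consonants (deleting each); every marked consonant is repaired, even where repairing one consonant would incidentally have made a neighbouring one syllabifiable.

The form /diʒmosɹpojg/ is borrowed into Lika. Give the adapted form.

Substitution: /d/ → /k/, /ʒ/ → /t/, /m/ → /l/, giving /kitlosɹpojg/.
Syllabifying with onset maximization leaves /s/, /j/, /g/ stranded (no codas are permitted; onsets may contain at most 2 consonants).
Deleting the stranded consonants removes /s/, /j/, /g/.

kitloɹpo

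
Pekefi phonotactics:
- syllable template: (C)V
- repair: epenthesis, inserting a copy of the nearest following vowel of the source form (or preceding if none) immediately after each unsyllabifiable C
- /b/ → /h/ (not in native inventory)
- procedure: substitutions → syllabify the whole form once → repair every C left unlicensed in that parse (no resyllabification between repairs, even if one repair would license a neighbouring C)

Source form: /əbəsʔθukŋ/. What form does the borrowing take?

Substitution: /b/ → /h/, giving /əhəsʔθukŋ/.
Syllabifying with onset maximization leaves /s/, /ʔ/, /k/, /ŋ/ stranded (no codas are permitted; onsets are limited to one consonant).
Each unlicensed consonant becomes the onset of a new syllable: /s/ → /su/, /ʔ/ → /ʔu/, /k/ → /ku/, /ŋ/ → /ŋu/.

əhəsuʔuθukuŋu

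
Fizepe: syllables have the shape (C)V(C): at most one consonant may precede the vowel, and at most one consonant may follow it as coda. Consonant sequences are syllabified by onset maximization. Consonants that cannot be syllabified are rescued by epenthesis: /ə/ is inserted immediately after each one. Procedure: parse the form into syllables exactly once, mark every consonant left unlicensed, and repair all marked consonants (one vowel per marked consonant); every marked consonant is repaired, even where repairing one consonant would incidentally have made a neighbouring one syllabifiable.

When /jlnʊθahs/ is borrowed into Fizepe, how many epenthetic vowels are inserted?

The unsyllabifiable consonants are /j/, /l/, /s/; each receives one epenthetic vowel.

3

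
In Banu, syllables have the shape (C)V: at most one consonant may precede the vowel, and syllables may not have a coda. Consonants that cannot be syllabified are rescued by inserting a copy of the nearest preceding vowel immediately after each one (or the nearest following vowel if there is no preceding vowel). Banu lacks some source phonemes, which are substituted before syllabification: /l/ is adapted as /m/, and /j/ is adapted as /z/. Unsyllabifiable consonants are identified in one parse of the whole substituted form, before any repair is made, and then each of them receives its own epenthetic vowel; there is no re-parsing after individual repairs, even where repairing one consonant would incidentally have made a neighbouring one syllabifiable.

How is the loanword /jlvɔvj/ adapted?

zɔmɔvɔvɔzɔ

Substitution: /j/ → /z/, /l/ → /m/, giving /zmvɔvz/.
Syllabifying with onset maximization leaves /z/, /m/, /v/, /z/ stranded (no codas are permitted; onsets are limited to one consonant).
Each unlicensed consonant becomes the onset of a new syllable: /z/ → /zɔ/, /m/ → /mɔ/, /v/ → /vɔ/, /z/ → /zɔ/.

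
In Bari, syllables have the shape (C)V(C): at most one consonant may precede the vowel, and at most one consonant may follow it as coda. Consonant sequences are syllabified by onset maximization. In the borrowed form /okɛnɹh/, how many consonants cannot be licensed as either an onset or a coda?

2

The consonants /ɹ/, /h/ cannot be parsed into a legal (C)V(C) syllable (at most one coda consonant is licensed; onsets are limited to one consonant).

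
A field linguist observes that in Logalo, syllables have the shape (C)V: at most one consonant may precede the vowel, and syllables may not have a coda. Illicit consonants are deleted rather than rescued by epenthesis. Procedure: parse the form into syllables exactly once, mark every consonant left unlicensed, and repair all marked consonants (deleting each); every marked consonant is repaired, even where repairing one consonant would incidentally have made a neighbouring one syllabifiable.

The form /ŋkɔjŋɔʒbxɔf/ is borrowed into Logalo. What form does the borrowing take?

kɔŋɔxɔ

Syllabifying with onset maximization leaves /ŋ/, /j/, /ʒ/, /b/, /f/ stranded (no codas are permitted; onsets are limited to one consonant).
Each unlicensed consonant is deleted: /ŋ/, /j/, /ʒ/, /b/, /f/.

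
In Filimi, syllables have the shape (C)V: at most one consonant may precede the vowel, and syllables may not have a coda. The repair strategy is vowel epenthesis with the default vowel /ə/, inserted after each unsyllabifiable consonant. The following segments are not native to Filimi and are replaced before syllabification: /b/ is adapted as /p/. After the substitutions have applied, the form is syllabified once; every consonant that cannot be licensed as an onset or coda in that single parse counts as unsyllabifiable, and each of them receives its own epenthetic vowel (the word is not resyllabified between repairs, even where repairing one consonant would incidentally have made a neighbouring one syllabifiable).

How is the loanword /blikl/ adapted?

Substitution: /b/ → /p/, giving /plikl/.
Under (C)V, the unsyllabifiable consonants are /p/, /k/, /l/ (no codas are permitted; onsets are limited to one consonant).
Epenthesis after each stranded consonant: /p/ → /pə/, /k/ → /kə/, /l/ → /lə/.

pəlikələ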